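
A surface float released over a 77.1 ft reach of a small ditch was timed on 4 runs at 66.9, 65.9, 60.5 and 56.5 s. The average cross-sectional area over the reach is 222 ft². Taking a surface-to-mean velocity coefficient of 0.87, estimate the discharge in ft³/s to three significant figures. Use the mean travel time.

t̄ = (66.9 + 65.9 + 60.5 + 56.5) / 4 = 62.45 s
v_surface = L / t̄ = 77.1 / 62.45 = 1.235 ft/s
v_mean = 0.87 × 1.235 = 1.074 ft/s
Q = A × v_mean = 222 × 1.074 = 238.4 ft³/s

238 ft³/s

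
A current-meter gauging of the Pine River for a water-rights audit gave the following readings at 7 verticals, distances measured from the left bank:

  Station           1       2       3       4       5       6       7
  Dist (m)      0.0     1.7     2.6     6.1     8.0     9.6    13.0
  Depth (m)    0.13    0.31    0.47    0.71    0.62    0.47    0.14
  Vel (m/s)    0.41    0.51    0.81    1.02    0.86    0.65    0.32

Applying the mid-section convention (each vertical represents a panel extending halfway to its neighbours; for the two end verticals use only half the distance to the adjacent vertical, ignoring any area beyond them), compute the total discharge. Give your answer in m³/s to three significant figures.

w_1 = (1.7 − 0.0)/2 = 0.85 m; q_1 = 0.41 × 0.13 × 0.85 = 0.04531 m³/s
w_2 = (2.6 − 0.0)/2 = 1.3 m; q_2 = 0.51 × 0.31 × 1.3 = 0.2055 m³/s
w_3 = (6.1 − 1.7)/2 = 2.2 m; q_3 = 0.81 × 0.47 × 2.2 = 0.8375 m³/s
w_4 = (8.0 − 2.6)/2 = 2.7 m; q_4 = 1.02 × 0.71 × 2.7 = 1.955 m³/s
w_5 = (9.6 − 6.1)/2 = 1.75 m; q_5 = 0.86 × 0.62 × 1.75 = 0.9331 m³/s
w_6 = (13.0 − 8.0)/2 = 2.5 m; q_6 = 0.65 × 0.47 × 2.5 = 0.7638 m³/s
w_7 = (13.0 − 9.6)/2 = 1.7 m; q_7 = 0.32 × 0.14 × 1.7 = 0.07616 m³/s
Q = Σ qᵢ = 4.817 m³/s

4.82 m³/s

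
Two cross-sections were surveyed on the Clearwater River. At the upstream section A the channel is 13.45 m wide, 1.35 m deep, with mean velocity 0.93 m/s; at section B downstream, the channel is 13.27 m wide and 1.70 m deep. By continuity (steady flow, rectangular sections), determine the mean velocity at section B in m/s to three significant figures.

Q = A₁V₁ = (13.45×1.35) × 0.93 = 16.89 m³/s
A₂ = 13.27 × 1.70 = 22.56 m²
V₂ = Q/A₂ = 16.89/22.56 = 0.7485 m/s

0.749 m/s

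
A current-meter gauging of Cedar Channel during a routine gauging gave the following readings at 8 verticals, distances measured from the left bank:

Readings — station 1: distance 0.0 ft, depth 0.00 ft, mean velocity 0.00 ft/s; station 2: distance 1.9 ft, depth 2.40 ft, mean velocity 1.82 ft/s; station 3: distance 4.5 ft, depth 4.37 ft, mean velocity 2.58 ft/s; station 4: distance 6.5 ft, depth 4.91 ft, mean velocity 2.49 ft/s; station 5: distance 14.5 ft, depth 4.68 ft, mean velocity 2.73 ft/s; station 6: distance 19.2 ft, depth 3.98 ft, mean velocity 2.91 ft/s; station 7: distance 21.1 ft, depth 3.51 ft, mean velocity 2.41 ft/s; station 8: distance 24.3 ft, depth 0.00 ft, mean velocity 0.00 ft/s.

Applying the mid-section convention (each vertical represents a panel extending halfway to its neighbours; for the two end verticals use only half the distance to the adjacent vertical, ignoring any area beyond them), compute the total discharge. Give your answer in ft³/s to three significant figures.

238 ft³/s

w_2 = (4.5 − 0.0)/2 = 2.25 ft; q_2 = 1.82 × 2.40 × 2.25 = 9.828 ft³/s
w_3 = (6.5 − 1.9)/2 = 2.3 ft; q_3 = 2.58 × 4.37 × 2.3 = 25.93 ft³/s
w_4 = (14.5 − 4.5)/2 = 5 ft; q_4 = 2.49 × 4.91 × 5 = 61.13 ft³/s
w_5 = (19.2 − 6.5)/2 = 6.35 ft; q_5 = 2.73 × 4.68 × 6.35 = 81.13 ft³/s
w_6 = (21.1 − 14.5)/2 = 3.3 ft; q_6 = 2.91 × 3.98 × 3.3 = 38.22 ft³/s
w_7 = (24.3 − 19.2)/2 = 2.55 ft; q_7 = 2.41 × 3.51 × 2.55 = 21.57 ft³/s
Stations 1, 8 contribute zero (depth or velocity is 0).
Q = Σ qᵢ = 237.8 ft³/s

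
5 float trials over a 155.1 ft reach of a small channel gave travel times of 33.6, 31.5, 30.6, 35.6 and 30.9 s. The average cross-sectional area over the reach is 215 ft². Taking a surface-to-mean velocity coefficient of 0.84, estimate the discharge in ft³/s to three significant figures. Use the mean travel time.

t̄ = (33.6 + 31.5 + 30.6 + 35.6 + 30.9) / 5 = 32.44 s
v_surface = L / t̄ = 155.1 / 32.44 = 4.781 ft/s
v_mean = 0.84 × 4.781 = 4.016 ft/s
Q = A × v_mean = 215 × 4.016 = 863.5 ft³/s

863 ft³/s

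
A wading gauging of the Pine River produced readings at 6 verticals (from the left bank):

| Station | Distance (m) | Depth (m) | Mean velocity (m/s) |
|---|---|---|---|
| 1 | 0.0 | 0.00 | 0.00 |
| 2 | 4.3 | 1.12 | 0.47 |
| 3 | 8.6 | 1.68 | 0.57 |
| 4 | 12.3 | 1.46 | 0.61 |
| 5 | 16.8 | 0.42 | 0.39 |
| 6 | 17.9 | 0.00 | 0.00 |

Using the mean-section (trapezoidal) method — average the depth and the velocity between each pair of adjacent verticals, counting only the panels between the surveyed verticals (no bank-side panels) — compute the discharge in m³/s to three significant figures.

Panel 1-2: Δb = 4.3 m, d̄ = (0.00+1.12)/2 = 0.56, v̄ = (0.00+0.47)/2 = 0.235 → q = 4.3×0.56×0.235 = 0.5659 m³/s
Panel 2-3: Δb = 4.3 m, d̄ = (1.12+1.68)/2 = 1.4, v̄ = (0.47+0.57)/2 = 0.52 → q = 4.3×1.4×0.52 = 3.130 m³/s
Panel 3-4: Δb = 3.7 m, d̄ = (1.68+1.46)/2 = 1.57, v̄ = (0.57+0.61)/2 = 0.59 → q = 3.7×1.57×0.59 = 3.427 m³/s
Panel 4-5: Δb = 4.5 m, d̄ = (1.46+0.42)/2 = 0.94, v̄ = (0.61+0.39)/2 = 0.5 → q = 4.5×0.94×0.5 = 2.115 m³/s
Panel 5-6: Δb = 1.1 m, d̄ = (0.42+0.00)/2 = 0.21, v̄ = (0.39+0.00)/2 = 0.195 → q = 1.1×0.21×0.195 = 0.04505 m³/s
Q = Σ q = 9.284 m³/s

9.28 m³/s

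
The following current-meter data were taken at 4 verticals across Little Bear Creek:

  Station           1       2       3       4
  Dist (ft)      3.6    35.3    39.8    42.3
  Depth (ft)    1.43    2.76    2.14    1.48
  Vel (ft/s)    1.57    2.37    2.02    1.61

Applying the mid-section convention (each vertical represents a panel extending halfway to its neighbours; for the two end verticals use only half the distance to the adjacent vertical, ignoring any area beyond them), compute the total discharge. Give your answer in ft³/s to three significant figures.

172 ft³/s

w_1 = (35.3 − 3.6)/2 = 15.85 ft; q_1 = 1.57 × 1.43 × 15.85 = 35.58 ft³/s
w_2 = (39.8 − 3.6)/2 = 18.1 ft; q_2 = 2.37 × 2.76 × 18.1 = 118.4 ft³/s
w_3 = (42.3 − 35.3)/2 = 3.5 ft; q_3 = 2.02 × 2.14 × 3.5 = 15.13 ft³/s
w_4 = (42.3 − 39.8)/2 = 1.25 ft; q_4 = 1.61 × 1.48 × 1.25 = 2.979 ft³/s
Q = Σ qᵢ = 172.1 ft³/s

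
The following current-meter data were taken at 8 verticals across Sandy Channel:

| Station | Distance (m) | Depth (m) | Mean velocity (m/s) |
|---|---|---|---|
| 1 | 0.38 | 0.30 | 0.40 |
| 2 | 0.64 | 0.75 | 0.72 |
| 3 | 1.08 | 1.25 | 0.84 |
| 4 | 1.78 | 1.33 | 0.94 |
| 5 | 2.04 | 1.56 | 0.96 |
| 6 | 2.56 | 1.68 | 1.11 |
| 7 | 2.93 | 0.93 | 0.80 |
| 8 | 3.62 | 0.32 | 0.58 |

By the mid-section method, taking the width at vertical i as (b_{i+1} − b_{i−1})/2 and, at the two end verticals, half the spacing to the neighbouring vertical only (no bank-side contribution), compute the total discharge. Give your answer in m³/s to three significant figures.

3.28 m³/s

w_1 = (0.64 − 0.38)/2 = 0.13 m; q_1 = 0.40 × 0.30 × 0.13 = 0.01560 m³/s
w_2 = (1.08 − 0.38)/2 = 0.35 m; q_2 = 0.72 × 0.75 × 0.35 = 0.1890 m³/s
w_3 = (1.78 − 0.64)/2 = 0.57 m; q_3 = 0.84 × 1.25 × 0.57 = 0.5985 m³/s
w_4 = (2.04 − 1.08)/2 = 0.48 m; q_4 = 0.94 × 1.33 × 0.48 = 0.6001 m³/s
w_5 = (2.56 − 1.78)/2 = 0.39 m; q_5 = 0.96 × 1.56 × 0.39 = 0.5841 m³/s
w_6 = (2.93 − 2.04)/2 = 0.445 m; q_6 = 1.11 × 1.68 × 0.445 = 0.8298 m³/s
w_7 = (3.62 − 2.56)/2 = 0.53 m; q_7 = 0.80 × 0.93 × 0.53 = 0.3943 m³/s
w_8 = (3.62 − 2.93)/2 = 0.345 m; q_8 = 0.58 × 0.32 × 0.345 = 0.06403 m³/s
Q = Σ qᵢ = 3.275 m³/s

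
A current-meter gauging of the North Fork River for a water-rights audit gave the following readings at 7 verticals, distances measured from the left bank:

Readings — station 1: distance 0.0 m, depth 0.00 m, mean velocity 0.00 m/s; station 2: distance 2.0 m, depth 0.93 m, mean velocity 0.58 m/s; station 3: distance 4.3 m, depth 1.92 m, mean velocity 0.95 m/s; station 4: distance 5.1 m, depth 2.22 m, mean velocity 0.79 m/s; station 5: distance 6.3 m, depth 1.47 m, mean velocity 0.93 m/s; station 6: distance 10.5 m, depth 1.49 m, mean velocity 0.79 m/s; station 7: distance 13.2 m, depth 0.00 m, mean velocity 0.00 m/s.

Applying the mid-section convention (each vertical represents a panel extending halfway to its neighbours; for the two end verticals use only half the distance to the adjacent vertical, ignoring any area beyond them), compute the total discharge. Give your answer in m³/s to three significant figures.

13.5 m³/s

w_2 = (4.3 − 0.0)/2 = 2.15 m; q_2 = 0.58 × 0.93 × 2.15 = 1.160 m³/s
w_3 = (5.1 − 2.0)/2 = 1.55 m; q_3 = 0.95 × 1.92 × 1.55 = 2.827 m³/s
w_4 = (6.3 − 4.3)/2 = 1 m; q_4 = 0.79 × 2.22 × 1 = 1.754 m³/s
w_5 = (10.5 − 5.1)/2 = 2.7 m; q_5 = 0.93 × 1.47 × 2.7 = 3.691 m³/s
w_6 = (13.2 − 6.3)/2 = 3.45 m; q_6 = 0.79 × 1.49 × 3.45 = 4.061 m³/s
Stations 1, 7 contribute zero (depth or velocity is 0).
Q = Σ qᵢ = 13.49 m³/s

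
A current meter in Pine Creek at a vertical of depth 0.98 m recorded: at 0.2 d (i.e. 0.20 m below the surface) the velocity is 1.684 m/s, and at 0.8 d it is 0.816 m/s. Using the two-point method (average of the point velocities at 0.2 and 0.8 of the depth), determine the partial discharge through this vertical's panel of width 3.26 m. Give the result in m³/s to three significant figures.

3.99 m³/s

v̄ = (1.684 + 0.816) / 2 = 1.250 m/s
q = v̄ × d × w = 1.250 × 0.98 × 3.26 = 3.994 m³/s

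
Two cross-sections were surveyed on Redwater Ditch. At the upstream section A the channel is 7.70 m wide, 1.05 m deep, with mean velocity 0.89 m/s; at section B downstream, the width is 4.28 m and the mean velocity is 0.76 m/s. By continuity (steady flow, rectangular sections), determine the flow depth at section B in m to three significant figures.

Q = A₁V₁ = (7.70×1.05) × 0.89 = 7.196 m³/s
d₂ = Q/(b₂ V₂) = 7.196/(4.28×0.76) = 2.212 m

2.21 m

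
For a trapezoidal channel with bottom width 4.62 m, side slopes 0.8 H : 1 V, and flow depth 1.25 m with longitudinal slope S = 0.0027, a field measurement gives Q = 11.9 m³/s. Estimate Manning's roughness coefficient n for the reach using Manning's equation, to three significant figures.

0.0286

A = (b + z·y)·y = (4.62 + 0.8×1.25)×1.25 = 7.025 m²
P = b + 2y√(1+z²) = 4.62 + 2×1.25×√(1+0.8²) = 7.822 m
R = A/P = 7.025/7.822 = 0.8982 m
n = (1/Q)·A·R^(2/3)·S^(1/2) = (1/11.9) × 7.025 × 0.9309 × 0.05196 = 0.02856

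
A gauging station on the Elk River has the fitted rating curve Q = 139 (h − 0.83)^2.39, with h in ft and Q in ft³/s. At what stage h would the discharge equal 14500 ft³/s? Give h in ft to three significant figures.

7.82 ft

h − h₀ = (Q/C)^(1/b) = (14500/139)^(1/2.39) = 6.990 ft
h = 0.83 + 6.990 = 7.820 ft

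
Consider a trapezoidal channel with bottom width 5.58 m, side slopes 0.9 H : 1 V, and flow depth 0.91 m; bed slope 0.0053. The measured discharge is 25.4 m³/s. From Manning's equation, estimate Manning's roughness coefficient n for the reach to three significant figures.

A = (b + z·y)·y = (5.58 + 0.9×0.91)×0.91 = 5.823 m²
P = b + 2y√(1+z²) = 5.58 + 2×0.91×√(1+0.9²) = 8.029 m
R = A/P = 5.823/8.029 = 0.7253 m
n = (1/Q)·A·R^(2/3)·S^(1/2) = (1/25.4) × 5.823 × 0.8073 × 0.07280 = 0.01347

0.0135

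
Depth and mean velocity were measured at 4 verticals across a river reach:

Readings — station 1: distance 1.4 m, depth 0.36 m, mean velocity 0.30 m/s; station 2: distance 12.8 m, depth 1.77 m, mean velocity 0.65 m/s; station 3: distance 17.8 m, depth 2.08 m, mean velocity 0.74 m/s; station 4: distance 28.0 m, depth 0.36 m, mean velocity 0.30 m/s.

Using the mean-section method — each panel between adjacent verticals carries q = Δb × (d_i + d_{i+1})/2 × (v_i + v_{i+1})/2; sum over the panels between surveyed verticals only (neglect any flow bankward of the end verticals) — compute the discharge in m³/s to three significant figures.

Panel 1-2: Δb = 11.4 m, d̄ = (0.36+1.77)/2 = 1.065, v̄ = (0.30+0.65)/2 = 0.475 → q = 11.4×1.065×0.475 = 5.767 m³/s
Panel 2-3: Δb = 5 m, d̄ = (1.77+2.08)/2 = 1.925, v̄ = (0.65+0.74)/2 = 0.695 → q = 5×1.925×0.695 = 6.689 m³/s
Panel 3-4: Δb = 10.2 m, d̄ = (2.08+0.36)/2 = 1.22, v̄ = (0.74+0.30)/2 = 0.52 → q = 10.2×1.22×0.52 = 6.471 m³/s
Q = Σ q = 18.93 m³/s

18.9 m³/s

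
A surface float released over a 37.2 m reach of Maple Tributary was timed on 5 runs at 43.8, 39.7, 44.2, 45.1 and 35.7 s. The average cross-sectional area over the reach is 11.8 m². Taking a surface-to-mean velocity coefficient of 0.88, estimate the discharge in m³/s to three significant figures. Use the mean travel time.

t̄ = (43.8 + 39.7 + 44.2 + 45.1 + 35.7) / 5 = 41.7 s
v_surface = L / t̄ = 37.2 / 41.7 = 0.8921 m/s
v_mean = 0.88 × 0.8921 = 0.7850 m/s
Q = A × v_mean = 11.8 × 0.7850 = 9.263 m³/s

9.26 m³/s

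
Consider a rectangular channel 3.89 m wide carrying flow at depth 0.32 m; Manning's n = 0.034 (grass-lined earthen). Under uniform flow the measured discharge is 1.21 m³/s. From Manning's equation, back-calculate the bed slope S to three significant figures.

0.00611

A = b·y = 3.89 × 0.32 = 1.245 m²
P = b + 2y = 3.89 + 2×0.32 = 4.530 m
R = A/P = 1.245/4.530 = 0.2748 m
S = (Q·n / (1·A·R^(2/3)))² = (1.21×0.034 / (1×1.245×0.4227))² = 0.006114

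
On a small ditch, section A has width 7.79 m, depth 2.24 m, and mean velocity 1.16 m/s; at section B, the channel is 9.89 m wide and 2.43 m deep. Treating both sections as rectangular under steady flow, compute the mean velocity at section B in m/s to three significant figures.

0.842 m/s

Q = A₁V₁ = (7.79×2.24) × 1.16 = 20.24 m³/s
A₂ = 9.89 × 2.43 = 24.03 m²
V₂ = Q/A₂ = 20.24/24.03 = 0.8422 m/s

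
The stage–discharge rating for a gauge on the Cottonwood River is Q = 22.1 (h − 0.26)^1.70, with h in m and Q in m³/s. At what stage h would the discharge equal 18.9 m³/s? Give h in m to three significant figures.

h − h₀ = (Q/C)^(1/b) = (18.9/22.1)^(1/1.70) = 0.9121 m
h = 0.26 + 0.9121 = 1.172 m

1.17 m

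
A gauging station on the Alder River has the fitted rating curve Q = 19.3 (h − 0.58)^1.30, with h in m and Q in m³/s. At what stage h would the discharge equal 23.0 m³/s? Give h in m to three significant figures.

1.72 m

h − h₀ = (Q/C)^(1/b) = (23.0/19.3)^(1/1.30) = 1.144 m
h = 0.58 + 1.144 = 1.724 m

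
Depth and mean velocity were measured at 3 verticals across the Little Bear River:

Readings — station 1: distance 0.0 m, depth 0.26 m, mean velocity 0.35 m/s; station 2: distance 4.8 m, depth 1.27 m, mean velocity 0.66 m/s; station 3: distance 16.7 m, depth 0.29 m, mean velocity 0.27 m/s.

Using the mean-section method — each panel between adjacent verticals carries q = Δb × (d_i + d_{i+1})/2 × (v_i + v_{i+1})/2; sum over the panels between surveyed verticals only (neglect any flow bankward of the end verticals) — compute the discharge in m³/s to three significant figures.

Panel 1-2: Δb = 4.8 m, d̄ = (0.26+1.27)/2 = 0.765, v̄ = (0.35+0.66)/2 = 0.505 → q = 4.8×0.765×0.505 = 1.854 m³/s
Panel 2-3: Δb = 11.9 m, d̄ = (1.27+0.29)/2 = 0.78, v̄ = (0.66+0.27)/2 = 0.465 → q = 11.9×0.78×0.465 = 4.316 m³/s
Q = Σ q = 6.170 m³/s

6.17 m³/s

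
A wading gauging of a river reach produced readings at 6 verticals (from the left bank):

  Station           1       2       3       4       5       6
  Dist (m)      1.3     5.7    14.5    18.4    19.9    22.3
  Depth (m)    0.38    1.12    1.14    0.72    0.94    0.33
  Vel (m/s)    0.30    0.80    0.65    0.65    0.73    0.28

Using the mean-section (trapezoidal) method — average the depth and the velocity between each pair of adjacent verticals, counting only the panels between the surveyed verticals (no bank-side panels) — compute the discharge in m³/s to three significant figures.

13.0 m³/s

Panel 1-2: Δb = 4.4 m, d̄ = (0.38+1.12)/2 = 0.75, v̄ = (0.30+0.80)/2 = 0.55 → q = 4.4×0.75×0.55 = 1.815 m³/s
Panel 2-3: Δb = 8.8 m, d̄ = (1.12+1.14)/2 = 1.13, v̄ = (0.80+0.65)/2 = 0.725 → q = 8.8×1.13×0.725 = 7.209 m³/s
Panel 3-4: Δb = 3.9 m, d̄ = (1.14+0.72)/2 = 0.93, v̄ = (0.65+0.65)/2 = 0.65 → q = 3.9×0.93×0.65 = 2.358 m³/s
Panel 4-5: Δb = 1.5 m, d̄ = (0.72+0.94)/2 = 0.83, v̄ = (0.65+0.73)/2 = 0.69 → q = 1.5×0.83×0.69 = 0.8591 m³/s
Panel 5-6: Δb = 2.4 m, d̄ = (0.94+0.33)/2 = 0.635, v̄ = (0.73+0.28)/2 = 0.505 → q = 2.4×0.635×0.505 = 0.7696 m³/s
Q = Σ q = 13.01 m³/s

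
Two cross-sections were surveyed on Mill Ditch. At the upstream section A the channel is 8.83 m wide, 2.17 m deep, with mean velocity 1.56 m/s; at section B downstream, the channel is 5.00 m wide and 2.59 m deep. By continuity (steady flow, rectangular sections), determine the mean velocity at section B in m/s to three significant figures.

Q = A₁V₁ = (8.83×2.17) × 1.56 = 29.89 m³/s
A₂ = 5.00 × 2.59 = 12.95 m²
V₂ = Q/A₂ = 29.89/12.95 = 2.308 m/s

2.31 m/s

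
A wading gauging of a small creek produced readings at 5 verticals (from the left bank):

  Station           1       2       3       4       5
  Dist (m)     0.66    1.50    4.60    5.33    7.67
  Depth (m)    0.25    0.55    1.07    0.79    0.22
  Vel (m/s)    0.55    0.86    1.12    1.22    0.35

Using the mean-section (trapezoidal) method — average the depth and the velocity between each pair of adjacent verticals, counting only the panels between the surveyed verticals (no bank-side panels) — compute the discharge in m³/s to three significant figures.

Panel 1-2: Δb = 0.84 m, d̄ = (0.25+0.55)/2 = 0.4, v̄ = (0.55+0.86)/2 = 0.705 → q = 0.84×0.4×0.705 = 0.2369 m³/s
Panel 2-3: Δb = 3.1 m, d̄ = (0.55+1.07)/2 = 0.81, v̄ = (0.86+1.12)/2 = 0.99 → q = 3.1×0.81×0.99 = 2.486 m³/s
Panel 3-4: Δb = 0.73 m, d̄ = (1.07+0.79)/2 = 0.93, v̄ = (1.12+1.22)/2 = 1.17 → q = 0.73×0.93×1.17 = 0.7943 m³/s
Panel 4-5: Δb = 2.34 m, d̄ = (0.79+0.22)/2 = 0.505, v̄ = (1.22+0.35)/2 = 0.785 → q = 2.34×0.505×0.785 = 0.9276 m³/s
Q = Σ q = 4.445 m³/s

4.44 m³/s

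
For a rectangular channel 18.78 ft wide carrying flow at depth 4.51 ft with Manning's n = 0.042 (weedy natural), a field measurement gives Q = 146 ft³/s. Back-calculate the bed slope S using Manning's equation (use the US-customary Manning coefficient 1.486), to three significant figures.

A = b·y = 18.78 × 4.51 = 84.70 ft²
P = b + 2y = 18.78 + 2×4.51 = 27.80 ft
R = A/P = 84.70/27.80 = 3.047 ft
S = (Q·n / (1.486·A·R^(2/3)))² = (146×0.042 / (1.486×84.70×2.102))² = 0.0005374

0.000537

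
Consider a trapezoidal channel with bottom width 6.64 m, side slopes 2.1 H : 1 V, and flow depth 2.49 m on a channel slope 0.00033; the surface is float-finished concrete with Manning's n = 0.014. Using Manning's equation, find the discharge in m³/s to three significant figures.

52.9 m³/s

A = (b + z·y)·y = (6.64 + 2.1×2.49)×2.49 = 29.55 m²
P = b + 2y√(1+z²) = 6.64 + 2×2.49×√(1+2.1²) = 18.22 m
R = A/P = 29.55/18.22 = 1.622 m
Q = (1/n)·A·R^(2/3)·S^(1/2) = (1/0.014) × 29.55 × 1.622^(2/3) × 0.00033^(1/2) = 52.93 m³/s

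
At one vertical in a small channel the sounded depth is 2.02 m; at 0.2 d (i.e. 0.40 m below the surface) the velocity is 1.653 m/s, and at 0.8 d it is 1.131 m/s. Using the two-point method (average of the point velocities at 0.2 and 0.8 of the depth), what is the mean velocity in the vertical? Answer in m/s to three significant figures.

1.39 m/s

v̄ = (1.653 + 1.131) / 2 = 1.392 m/s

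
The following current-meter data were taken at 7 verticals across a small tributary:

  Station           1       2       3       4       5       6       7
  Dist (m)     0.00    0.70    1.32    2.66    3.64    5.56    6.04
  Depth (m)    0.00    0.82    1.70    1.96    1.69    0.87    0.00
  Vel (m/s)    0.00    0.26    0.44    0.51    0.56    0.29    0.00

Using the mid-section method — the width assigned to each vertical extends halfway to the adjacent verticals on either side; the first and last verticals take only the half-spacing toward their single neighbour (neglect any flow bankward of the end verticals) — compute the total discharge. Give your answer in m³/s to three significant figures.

w_2 = (1.32 − 0.00)/2 = 0.66 m; q_2 = 0.26 × 0.82 × 0.66 = 0.1407 m³/s
w_3 = (2.66 − 0.70)/2 = 0.98 m; q_3 = 0.44 × 1.70 × 0.98 = 0.7330 m³/s
w_4 = (3.64 − 1.32)/2 = 1.16 m; q_4 = 0.51 × 1.96 × 1.16 = 1.160 m³/s
w_5 = (5.56 − 2.66)/2 = 1.45 m; q_5 = 0.56 × 1.69 × 1.45 = 1.372 m³/s
w_6 = (6.04 − 3.64)/2 = 1.2 m; q_6 = 0.29 × 0.87 × 1.2 = 0.3028 m³/s
Stations 1, 7 contribute zero (depth or velocity is 0).
Q = Σ qᵢ = 3.708 m³/s

3.71 m³/s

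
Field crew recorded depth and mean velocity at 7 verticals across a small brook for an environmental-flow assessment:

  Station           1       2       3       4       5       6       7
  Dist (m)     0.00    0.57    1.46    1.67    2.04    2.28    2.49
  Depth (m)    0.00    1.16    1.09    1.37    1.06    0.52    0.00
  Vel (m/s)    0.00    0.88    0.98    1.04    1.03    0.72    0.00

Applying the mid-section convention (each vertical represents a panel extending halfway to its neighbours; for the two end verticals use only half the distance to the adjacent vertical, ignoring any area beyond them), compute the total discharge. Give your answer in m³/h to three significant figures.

w_2 = (1.46 − 0.00)/2 = 0.73 m; q_2 = 0.88 × 1.16 × 0.73 = 0.7452 m³/s
w_3 = (1.67 − 0.57)/2 = 0.55 m; q_3 = 0.98 × 1.09 × 0.55 = 0.5875 m³/s
w_4 = (2.04 − 1.46)/2 = 0.29 m; q_4 = 1.04 × 1.37 × 0.29 = 0.4132 m³/s
w_5 = (2.28 − 1.67)/2 = 0.305 m; q_5 = 1.03 × 1.06 × 0.305 = 0.3330 m³/s
w_6 = (2.49 − 2.04)/2 = 0.225 m; q_6 = 0.72 × 0.52 × 0.225 = 0.08424 m³/s
Stations 1, 7 contribute zero (depth or velocity is 0).
Q = Σ qᵢ = 2.163 m³/s
= 2.163 × 3600 = 7787 m³/h

7790 m³/h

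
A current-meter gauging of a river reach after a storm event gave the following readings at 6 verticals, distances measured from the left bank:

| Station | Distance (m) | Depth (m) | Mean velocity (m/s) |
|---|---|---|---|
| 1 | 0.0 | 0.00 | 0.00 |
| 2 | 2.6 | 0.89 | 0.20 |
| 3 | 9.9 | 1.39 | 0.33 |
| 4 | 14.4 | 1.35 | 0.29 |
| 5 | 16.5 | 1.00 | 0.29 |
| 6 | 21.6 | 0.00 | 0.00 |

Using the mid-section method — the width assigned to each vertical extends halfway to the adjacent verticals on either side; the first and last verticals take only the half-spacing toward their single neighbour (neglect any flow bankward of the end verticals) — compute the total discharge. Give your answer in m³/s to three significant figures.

5.92 m³/s

w_2 = (9.9 − 0.0)/2 = 4.95 m; q_2 = 0.20 × 0.89 × 4.95 = 0.8811 m³/s
w_3 = (14.4 − 2.6)/2 = 5.9 m; q_3 = 0.33 × 1.39 × 5.9 = 2.706 m³/s
w_4 = (16.5 − 9.9)/2 = 3.3 m; q_4 = 0.29 × 1.35 × 3.3 = 1.292 m³/s
w_5 = (21.6 − 14.4)/2 = 3.6 m; q_5 = 0.29 × 1.00 × 3.6 = 1.044 m³/s
Stations 1, 6 contribute zero (depth or velocity is 0).
Q = Σ qᵢ = 5.923 m³/s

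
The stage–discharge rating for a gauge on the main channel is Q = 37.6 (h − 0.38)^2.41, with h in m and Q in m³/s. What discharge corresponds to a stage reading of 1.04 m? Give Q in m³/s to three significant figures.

13.8 m³/s

Q = 37.6 × (1.04 − 0.38)^2.41 = 37.6 × 0.66^2.41 = 13.81 m³/s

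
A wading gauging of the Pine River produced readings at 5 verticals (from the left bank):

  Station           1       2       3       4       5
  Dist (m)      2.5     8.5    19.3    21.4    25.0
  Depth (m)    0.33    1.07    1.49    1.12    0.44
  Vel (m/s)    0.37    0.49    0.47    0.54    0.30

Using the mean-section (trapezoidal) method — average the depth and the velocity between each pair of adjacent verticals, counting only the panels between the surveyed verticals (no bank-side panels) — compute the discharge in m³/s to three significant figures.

Panel 1-2: Δb = 6 m, d̄ = (0.33+1.07)/2 = 0.7, v̄ = (0.37+0.49)/2 = 0.43 → q = 6×0.7×0.43 = 1.806 m³/s
Panel 2-3: Δb = 10.8 m, d̄ = (1.07+1.49)/2 = 1.28, v̄ = (0.49+0.47)/2 = 0.48 → q = 10.8×1.28×0.48 = 6.636 m³/s
Panel 3-4: Δb = 2.1 m, d̄ = (1.49+1.12)/2 = 1.305, v̄ = (0.47+0.54)/2 = 0.505 → q = 2.1×1.305×0.505 = 1.384 m³/s
Panel 4-5: Δb = 3.6 m, d̄ = (1.12+0.44)/2 = 0.78, v̄ = (0.54+0.30)/2 = 0.42 → q = 3.6×0.78×0.42 = 1.179 m³/s
Q = Σ q = 11.00 m³/s

11.0 m³/s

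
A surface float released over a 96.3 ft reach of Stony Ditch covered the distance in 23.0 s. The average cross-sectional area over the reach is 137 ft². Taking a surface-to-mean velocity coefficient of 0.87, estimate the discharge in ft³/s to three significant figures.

v_surface = L / t̄ = 96.3 / 23 = 4.187 ft/s
v_mean = 0.87 × 4.187 = 3.643 ft/s
Q = A × v_mean = 137 × 3.643 = 499.0 ft³/s

499 ft³/s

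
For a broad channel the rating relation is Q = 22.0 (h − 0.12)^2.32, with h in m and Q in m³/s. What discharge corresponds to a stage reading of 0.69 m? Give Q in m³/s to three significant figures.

Q = 22.0 × (0.69 − 0.12)^2.32 = 22.0 × 0.57^2.32 = 5.971 m³/s

5.97 m³/s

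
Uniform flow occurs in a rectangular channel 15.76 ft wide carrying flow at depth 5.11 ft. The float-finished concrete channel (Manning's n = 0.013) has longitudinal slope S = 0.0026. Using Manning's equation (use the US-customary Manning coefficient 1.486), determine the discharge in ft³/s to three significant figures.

A = b·y = 15.76 × 5.11 = 80.53 ft²
P = b + 2y = 15.76 + 2×5.11 = 25.98 ft
R = A/P = 80.53/25.98 = 3.100 ft
Q = (1.486/n)·A·R^(2/3)·S^(1/2) = (1.486/0.013) × 80.53 × 3.100^(2/3) × 0.0026^(1/2) = 997.9 ft³/s

998 ft³/s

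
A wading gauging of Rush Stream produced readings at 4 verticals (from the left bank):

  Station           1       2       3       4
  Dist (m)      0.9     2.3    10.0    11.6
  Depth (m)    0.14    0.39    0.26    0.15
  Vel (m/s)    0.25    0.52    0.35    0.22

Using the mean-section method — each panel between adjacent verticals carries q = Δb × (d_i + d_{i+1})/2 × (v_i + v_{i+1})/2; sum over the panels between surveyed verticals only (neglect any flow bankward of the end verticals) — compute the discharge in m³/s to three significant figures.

1.32 m³/s

Panel 1-2: Δb = 1.4 m, d̄ = (0.14+0.39)/2 = 0.265, v̄ = (0.25+0.52)/2 = 0.385 → q = 1.4×0.265×0.385 = 0.1428 m³/s
Panel 2-3: Δb = 7.7 m, d̄ = (0.39+0.26)/2 = 0.325, v̄ = (0.52+0.35)/2 = 0.435 → q = 7.7×0.325×0.435 = 1.089 m³/s
Panel 3-4: Δb = 1.6 m, d̄ = (0.26+0.15)/2 = 0.205, v̄ = (0.35+0.22)/2 = 0.285 → q = 1.6×0.205×0.285 = 0.09348 m³/s
Q = Σ q = 1.325 m³/s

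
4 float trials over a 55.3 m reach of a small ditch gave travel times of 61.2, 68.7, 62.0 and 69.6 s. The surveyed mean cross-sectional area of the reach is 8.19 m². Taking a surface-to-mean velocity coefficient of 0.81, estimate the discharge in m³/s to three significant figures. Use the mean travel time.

t̄ = (61.2 + 68.7 + 62.0 + 69.6) / 4 = 65.375 s
v_surface = L / t̄ = 55.3 / 65.375 = 0.8459 m/s
v_mean = 0.81 × 0.8459 = 0.6852 m/s
Q = A × v_mean = 8.19 × 0.6852 = 5.612 m³/s

5.61 m³/s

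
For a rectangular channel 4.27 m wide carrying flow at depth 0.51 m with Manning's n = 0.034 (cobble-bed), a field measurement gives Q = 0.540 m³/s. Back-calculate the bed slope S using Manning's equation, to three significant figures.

0.000232

A = b·y = 4.27 × 0.51 = 2.178 m²
P = b + 2y = 4.27 + 2×0.51 = 5.290 m
R = A/P = 2.178/5.290 = 0.4117 m
S = (Q·n / (1·A·R^(2/3)))² = (0.540×0.034 / (1×2.178×0.5534))² = 0.0002321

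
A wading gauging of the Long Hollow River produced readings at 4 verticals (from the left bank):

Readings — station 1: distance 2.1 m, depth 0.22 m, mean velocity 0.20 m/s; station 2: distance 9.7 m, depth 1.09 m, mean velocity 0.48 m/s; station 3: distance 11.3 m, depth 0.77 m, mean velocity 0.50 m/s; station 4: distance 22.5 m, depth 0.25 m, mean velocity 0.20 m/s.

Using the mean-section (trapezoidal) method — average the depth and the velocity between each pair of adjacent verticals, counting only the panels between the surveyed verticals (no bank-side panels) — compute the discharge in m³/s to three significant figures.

Panel 1-2: Δb = 7.6 m, d̄ = (0.22+1.09)/2 = 0.655, v̄ = (0.20+0.48)/2 = 0.34 → q = 7.6×0.655×0.34 = 1.693 m³/s
Panel 2-3: Δb = 1.6 m, d̄ = (1.09+0.77)/2 = 0.93, v̄ = (0.48+0.50)/2 = 0.49 → q = 1.6×0.93×0.49 = 0.7291 m³/s
Panel 3-4: Δb = 11.2 m, d̄ = (0.77+0.25)/2 = 0.51, v̄ = (0.50+0.20)/2 = 0.35 → q = 11.2×0.51×0.35 = 1.999 m³/s
Q = Σ q = 4.421 m³/s

4.42 m³/s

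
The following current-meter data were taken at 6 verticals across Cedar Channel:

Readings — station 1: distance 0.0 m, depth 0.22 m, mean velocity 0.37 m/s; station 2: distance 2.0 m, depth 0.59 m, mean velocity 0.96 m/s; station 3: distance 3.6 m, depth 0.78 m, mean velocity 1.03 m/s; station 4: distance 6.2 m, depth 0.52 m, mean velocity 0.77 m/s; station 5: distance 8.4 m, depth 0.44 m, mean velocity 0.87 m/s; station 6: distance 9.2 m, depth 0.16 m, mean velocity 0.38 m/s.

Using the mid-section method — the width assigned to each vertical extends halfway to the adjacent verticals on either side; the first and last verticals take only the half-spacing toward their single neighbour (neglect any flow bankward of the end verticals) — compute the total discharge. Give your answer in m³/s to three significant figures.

w_1 = (2.0 − 0.0)/2 = 1 m; q_1 = 0.37 × 0.22 × 1 = 0.08140 m³/s
w_2 = (3.6 − 0.0)/2 = 1.8 m; q_2 = 0.96 × 0.59 × 1.8 = 1.020 m³/s
w_3 = (6.2 − 2.0)/2 = 2.1 m; q_3 = 1.03 × 0.78 × 2.1 = 1.687 m³/s
w_4 = (8.4 − 3.6)/2 = 2.4 m; q_4 = 0.77 × 0.52 × 2.4 = 0.9610 m³/s
w_5 = (9.2 − 6.2)/2 = 1.5 m; q_5 = 0.87 × 0.44 × 1.5 = 0.5742 m³/s
w_6 = (9.2 − 8.4)/2 = 0.4 m; q_6 = 0.38 × 0.16 × 0.4 = 0.02432 m³/s
Q = Σ qᵢ = 4.348 m³/s

4.35 m³/s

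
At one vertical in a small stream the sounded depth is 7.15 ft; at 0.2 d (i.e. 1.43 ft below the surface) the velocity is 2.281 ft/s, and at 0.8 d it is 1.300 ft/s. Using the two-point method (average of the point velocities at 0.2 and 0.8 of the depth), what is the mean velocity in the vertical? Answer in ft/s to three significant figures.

v̄ = (2.281 + 1.300) / 2 = 1.791 ft/s

1.79 ft/s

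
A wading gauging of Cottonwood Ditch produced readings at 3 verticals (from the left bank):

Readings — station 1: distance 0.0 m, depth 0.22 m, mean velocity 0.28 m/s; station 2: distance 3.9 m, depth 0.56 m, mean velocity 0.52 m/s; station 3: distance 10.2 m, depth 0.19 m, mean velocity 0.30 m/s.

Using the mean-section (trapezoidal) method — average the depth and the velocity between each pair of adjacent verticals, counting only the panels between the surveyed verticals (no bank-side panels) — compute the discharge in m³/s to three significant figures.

Panel 1-2: Δb = 3.9 m, d̄ = (0.22+0.56)/2 = 0.39, v̄ = (0.28+0.52)/2 = 0.4 → q = 3.9×0.39×0.4 = 0.6084 m³/s
Panel 2-3: Δb = 6.3 m, d̄ = (0.56+0.19)/2 = 0.375, v̄ = (0.52+0.30)/2 = 0.41 → q = 6.3×0.375×0.41 = 0.9686 m³/s
Q = Σ q = 1.577 m³/s

1.58 m³/s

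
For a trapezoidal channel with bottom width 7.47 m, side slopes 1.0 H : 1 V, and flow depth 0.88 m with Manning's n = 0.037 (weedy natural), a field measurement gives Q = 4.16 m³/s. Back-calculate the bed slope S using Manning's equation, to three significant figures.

A = (b + z·y)·y = (7.47 + 1.0×0.88)×0.88 = 7.348 m²
P = b + 2y√(1+z²) = 7.47 + 2×0.88×√(1+1.0²) = 9.959 m
R = A/P = 7.348/9.959 = 0.7378 m
S = (Q·n / (1·A·R^(2/3)))² = (4.16×0.037 / (1×7.348×0.8165))² = 0.0006581

0.000658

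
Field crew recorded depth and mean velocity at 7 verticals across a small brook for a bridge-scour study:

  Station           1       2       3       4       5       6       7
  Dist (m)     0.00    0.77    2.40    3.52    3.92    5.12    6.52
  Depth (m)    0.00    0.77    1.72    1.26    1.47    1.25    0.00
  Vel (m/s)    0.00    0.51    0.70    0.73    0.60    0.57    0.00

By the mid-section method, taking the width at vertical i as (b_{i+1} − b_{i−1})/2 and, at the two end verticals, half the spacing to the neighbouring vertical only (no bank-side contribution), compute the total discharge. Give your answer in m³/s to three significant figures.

4.46 m³/s

w_2 = (2.40 − 0.00)/2 = 1.2 m; q_2 = 0.51 × 0.77 × 1.2 = 0.4712 m³/s
w_3 = (3.52 − 0.77)/2 = 1.375 m; q_3 = 0.70 × 1.72 × 1.375 = 1.656 m³/s
w_4 = (3.92 − 2.40)/2 = 0.76 m; q_4 = 0.73 × 1.26 × 0.76 = 0.6990 m³/s
w_5 = (5.12 − 3.52)/2 = 0.8 m; q_5 = 0.60 × 1.47 × 0.8 = 0.7056 m³/s
w_6 = (6.52 − 3.92)/2 = 1.3 m; q_6 = 0.57 × 1.25 × 1.3 = 0.9263 m³/s
Stations 1, 7 contribute zero (depth or velocity is 0).
Q = Σ qᵢ = 4.458 m³/s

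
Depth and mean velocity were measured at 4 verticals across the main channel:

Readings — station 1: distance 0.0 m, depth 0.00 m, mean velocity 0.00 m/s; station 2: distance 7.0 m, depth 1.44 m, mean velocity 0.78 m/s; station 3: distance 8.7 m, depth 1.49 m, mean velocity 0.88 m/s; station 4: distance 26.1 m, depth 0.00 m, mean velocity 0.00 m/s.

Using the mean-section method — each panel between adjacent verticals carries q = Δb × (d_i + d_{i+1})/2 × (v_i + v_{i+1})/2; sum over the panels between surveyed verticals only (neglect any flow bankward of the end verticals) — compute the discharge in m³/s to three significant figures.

Panel 1-2: Δb = 7 m, d̄ = (0.00+1.44)/2 = 0.72, v̄ = (0.00+0.78)/2 = 0.39 → q = 7×0.72×0.39 = 1.966 m³/s
Panel 2-3: Δb = 1.7 m, d̄ = (1.44+1.49)/2 = 1.465, v̄ = (0.78+0.88)/2 = 0.83 → q = 1.7×1.465×0.83 = 2.067 m³/s
Panel 3-4: Δb = 17.4 m, d̄ = (1.49+0.00)/2 = 0.745, v̄ = (0.88+0.00)/2 = 0.44 → q = 17.4×0.745×0.44 = 5.704 m³/s
Q = Σ q = 9.736 m³/s

9.74 m³/s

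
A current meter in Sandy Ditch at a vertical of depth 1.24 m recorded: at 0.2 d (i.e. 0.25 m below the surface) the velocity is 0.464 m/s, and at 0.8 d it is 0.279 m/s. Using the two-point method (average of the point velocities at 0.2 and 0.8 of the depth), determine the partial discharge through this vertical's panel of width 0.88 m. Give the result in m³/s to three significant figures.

0.405 m³/s

v̄ = (0.464 + 0.279) / 2 = 0.3715 m/s
q = v̄ × d × w = 0.3715 × 1.24 × 0.88 = 0.4054 m³/s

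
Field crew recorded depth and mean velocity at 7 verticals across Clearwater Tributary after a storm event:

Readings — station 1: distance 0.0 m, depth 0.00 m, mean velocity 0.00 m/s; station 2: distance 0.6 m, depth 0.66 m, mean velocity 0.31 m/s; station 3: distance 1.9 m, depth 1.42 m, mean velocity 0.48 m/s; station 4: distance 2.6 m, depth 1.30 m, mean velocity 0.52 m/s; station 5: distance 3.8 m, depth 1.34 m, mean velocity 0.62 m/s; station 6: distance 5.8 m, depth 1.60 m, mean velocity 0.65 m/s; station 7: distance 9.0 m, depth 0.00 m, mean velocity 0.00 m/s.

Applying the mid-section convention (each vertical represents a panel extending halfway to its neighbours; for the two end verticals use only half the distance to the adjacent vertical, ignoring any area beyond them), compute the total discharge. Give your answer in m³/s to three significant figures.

5.55 m³/s

w_2 = (1.9 − 0.0)/2 = 0.95 m; q_2 = 0.31 × 0.66 × 0.95 = 0.1944 m³/s
w_3 = (2.6 − 0.6)/2 = 1 m; q_3 = 0.48 × 1.42 × 1 = 0.6816 m³/s
w_4 = (3.8 − 1.9)/2 = 0.95 m; q_4 = 0.52 × 1.30 × 0.95 = 0.6422 m³/s
w_5 = (5.8 − 2.6)/2 = 1.6 m; q_5 = 0.62 × 1.34 × 1.6 = 1.329 m³/s
w_6 = (9.0 − 3.8)/2 = 2.6 m; q_6 = 0.65 × 1.60 × 2.6 = 2.704 m³/s
Stations 1, 7 contribute zero (depth or velocity is 0).
Q = Σ qᵢ = 5.551 m³/s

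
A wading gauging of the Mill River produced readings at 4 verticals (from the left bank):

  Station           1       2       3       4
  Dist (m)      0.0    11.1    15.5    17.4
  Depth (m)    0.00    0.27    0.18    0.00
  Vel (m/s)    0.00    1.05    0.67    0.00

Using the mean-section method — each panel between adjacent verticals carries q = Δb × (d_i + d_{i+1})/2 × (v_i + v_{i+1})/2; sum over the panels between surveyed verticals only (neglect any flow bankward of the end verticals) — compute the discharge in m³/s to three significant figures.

1.70 m³/s

Panel 1-2: Δb = 11.1 m, d̄ = (0.00+0.27)/2 = 0.135, v̄ = (0.00+1.05)/2 = 0.525 → q = 11.1×0.135×0.525 = 0.7867 m³/s
Panel 2-3: Δb = 4.4 m, d̄ = (0.27+0.18)/2 = 0.225, v̄ = (1.05+0.67)/2 = 0.86 → q = 4.4×0.225×0.86 = 0.8514 m³/s
Panel 3-4: Δb = 1.9 m, d̄ = (0.18+0.00)/2 = 0.09, v̄ = (0.67+0.00)/2 = 0.335 → q = 1.9×0.09×0.335 = 0.05729 m³/s
Q = Σ q = 1.695 m³/s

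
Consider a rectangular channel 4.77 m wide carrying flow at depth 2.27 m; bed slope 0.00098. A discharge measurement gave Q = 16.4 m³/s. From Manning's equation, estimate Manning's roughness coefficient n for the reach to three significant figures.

0.0229

A = b·y = 4.77 × 2.27 = 10.83 m²
P = b + 2y = 4.77 + 2×2.27 = 9.310 m
R = A/P = 10.83/9.310 = 1.163 m
n = (1/Q)·A·R^(2/3)·S^(1/2) = (1/16.4) × 10.83 × 1.106 × 0.03130 = 0.02286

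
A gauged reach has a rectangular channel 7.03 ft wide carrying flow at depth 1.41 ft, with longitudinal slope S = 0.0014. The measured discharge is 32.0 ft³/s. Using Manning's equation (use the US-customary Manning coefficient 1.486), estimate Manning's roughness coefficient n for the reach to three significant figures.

A = b·y = 7.03 × 1.41 = 9.912 ft²
P = b + 2y = 7.03 + 2×1.41 = 9.850 ft
R = A/P = 9.912/9.850 = 1.006 ft
n = (1.486/Q)·A·R^(2/3)·S^(1/2) = (1.486/32.0) × 9.912 × 1.004 × 0.03742 = 0.01730

0.0173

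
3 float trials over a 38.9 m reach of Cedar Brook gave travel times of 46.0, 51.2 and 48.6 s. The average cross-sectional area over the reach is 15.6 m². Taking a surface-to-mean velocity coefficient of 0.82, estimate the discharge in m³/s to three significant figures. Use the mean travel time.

10.2 m³/s

t̄ = (46.0 + 51.2 + 48.6) / 3 = 48.6 s
v_surface = L / t̄ = 38.9 / 48.6 = 0.8004 m/s
v_mean = 0.82 × 0.8004 = 0.6563 m/s
Q = A × v_mean = 15.6 × 0.6563 = 10.24 m³/s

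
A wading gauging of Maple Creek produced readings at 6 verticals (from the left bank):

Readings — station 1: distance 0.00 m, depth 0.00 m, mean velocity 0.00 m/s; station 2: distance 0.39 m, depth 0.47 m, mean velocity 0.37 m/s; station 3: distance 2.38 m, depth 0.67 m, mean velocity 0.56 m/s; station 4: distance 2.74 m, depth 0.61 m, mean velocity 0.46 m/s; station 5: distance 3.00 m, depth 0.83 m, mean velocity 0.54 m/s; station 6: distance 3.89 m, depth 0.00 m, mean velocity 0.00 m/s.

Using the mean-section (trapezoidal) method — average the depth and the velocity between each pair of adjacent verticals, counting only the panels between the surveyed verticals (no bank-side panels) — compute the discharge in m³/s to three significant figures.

Panel 1-2: Δb = 0.39 m, d̄ = (0.00+0.47)/2 = 0.235, v̄ = (0.00+0.37)/2 = 0.185 → q = 0.39×0.235×0.185 = 0.01696 m³/s
Panel 2-3: Δb = 1.99 m, d̄ = (0.47+0.67)/2 = 0.57, v̄ = (0.37+0.56)/2 = 0.465 → q = 1.99×0.57×0.465 = 0.5274 m³/s
Panel 3-4: Δb = 0.36 m, d̄ = (0.67+0.61)/2 = 0.64, v̄ = (0.56+0.46)/2 = 0.51 → q = 0.36×0.64×0.51 = 0.1175 m³/s
Panel 4-5: Δb = 0.26 m, d̄ = (0.61+0.83)/2 = 0.72, v̄ = (0.46+0.54)/2 = 0.5 → q = 0.26×0.72×0.5 = 0.09360 m³/s
Panel 5-6: Δb = 0.89 m, d̄ = (0.83+0.00)/2 = 0.415, v̄ = (0.54+0.00)/2 = 0.27 → q = 0.89×0.415×0.27 = 0.09972 m³/s
Q = Σ q = 0.8552 m³/s

0.855 m³/s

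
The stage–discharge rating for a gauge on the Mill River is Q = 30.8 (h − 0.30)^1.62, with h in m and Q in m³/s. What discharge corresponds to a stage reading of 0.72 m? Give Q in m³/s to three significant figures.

7.55 m³/s

Q = 30.8 × (0.72 − 0.30)^1.62 = 30.8 × 0.42^1.62 = 7.555 m³/s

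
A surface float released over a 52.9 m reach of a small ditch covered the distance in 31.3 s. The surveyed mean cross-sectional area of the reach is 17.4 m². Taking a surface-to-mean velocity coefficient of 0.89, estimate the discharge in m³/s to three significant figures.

v_surface = L / t̄ = 52.9 / 31.3 = 1.690 m/s
v_mean = 0.89 × 1.690 = 1.504 m/s
Q = A × v_mean = 17.4 × 1.504 = 26.17 m³/s

26.2 m³/s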